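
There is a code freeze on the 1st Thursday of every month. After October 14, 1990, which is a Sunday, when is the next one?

November 1, 1990

October 1990 starts on a Monday, so its 1st Thursday is October 4, 1990 (3 days in).
That is not after October 14, 1990, so look at November 1990.
November 1990 starts on a Thursday, so its 1st Thursday is November 1, 1990.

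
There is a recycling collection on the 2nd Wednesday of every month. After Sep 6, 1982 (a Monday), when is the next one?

Sep 1982 starts on a Wednesday; its first Wednesday is the 1st, so the 2nd Wednesday is the 8th — Sep 8, 1982.
Sep 8, 1982 is after Sep 6, 1982, so that is the next one.

Sep 8, 1982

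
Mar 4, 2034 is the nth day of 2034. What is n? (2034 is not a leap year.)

Days in months before Mar: 31 + 28 = 59.
Plus 4 days into Mar → day 63.

63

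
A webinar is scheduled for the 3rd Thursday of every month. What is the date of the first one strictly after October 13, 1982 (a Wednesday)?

October 1982 starts on a Friday; its first Thursday is the 7th, so the 3rd Thursday is the 21st — October 21, 1982.
October 21, 1982 is after October 13, 1982, so that is the next one.

October 21, 1982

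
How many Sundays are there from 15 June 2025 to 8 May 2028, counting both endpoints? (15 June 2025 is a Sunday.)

152

15 June 2025 is a Sunday; the first Sunday on or after it is 15 June 2025.
From 15 June 2025 to 8 May 2028: 199 + 365 + 365 + 129 = 1058 days (rest of 2025, 2026, 2027, to 8 May 2028 in 2028).
1058 ÷ 7 = 151 full weeks with remainder 1, so 151 more Sundays after the first → 152.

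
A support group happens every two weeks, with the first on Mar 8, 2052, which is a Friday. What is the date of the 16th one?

The 16th occurrence is 15 intervals after the first: 15 × 14 = 210 days after Mar 8, 2052.
Mar has 31 days — 23 days to the end of Mar leaves 187.
Apr has 30 days (157 left).
May has 31 days (126 left).
Jun has 30 days (96 left).
Jul has 31 days (65 left).
Aug has 31 days (34 left).
Sep has 30 days (4 left).
4 days into Oct → Oct 4, 2052.

Oct 4, 2052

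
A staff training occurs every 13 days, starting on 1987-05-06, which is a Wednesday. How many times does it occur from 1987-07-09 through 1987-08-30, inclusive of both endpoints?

4

Occurrences land 13·i days after 1987-05-06 for i = 0, 1, 2, …
1987-07-09 is 64 days after the start; 64 ÷ 13 = 4 remainder 12; since the remainder is 12, round up to i = 5. First occurrence in the window: #6 on 1987-07-10 (5×13 = 65 days in).
1987-08-30 is 116 days after the start; 116 ÷ 13 = 8 remainder 12. Last occurrence in the window: #9 on 1987-08-18.
Occurrences #6 through #9: 4 in total.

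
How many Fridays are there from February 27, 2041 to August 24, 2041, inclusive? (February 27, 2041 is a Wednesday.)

26

February 27, 2041 is a Wednesday; the first Friday on or after it is March 1, 2041 (2 days later).
From March 1, 2041 to August 24, 2041: 30 + 30 + 31 + 30 + 31 + 24 = 176 days (rest of March, April, May, June, July, August).
176 ÷ 7 = 25 full weeks with remainder 1, so 25 more Fridays after the first → 26.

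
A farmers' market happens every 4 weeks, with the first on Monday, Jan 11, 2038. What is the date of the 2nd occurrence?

The 2nd occurrence is 1 interval after the first: 1 × 28 = 28 days after Jan 11, 2038.
Jan has 31 days — 20 days to the end of Jan leaves 8.
8 days into Feb → Feb 8, 2038.

Feb 8, 2038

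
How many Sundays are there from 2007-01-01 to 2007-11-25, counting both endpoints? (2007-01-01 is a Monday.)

2007-01-01 is a Monday; the first Sunday on or after it is 2007-01-07 (6 days later).
From 2007-01-07 to 2007-11-25: 24 + 28 + 31 + 30 + 31 + 30 + 31 + 31 + 30 + 31 + 25 = 322 days (rest of January, February, March, April, May, June, July, August, September, October, November).
322 ÷ 7 = 46 full weeks with remainder 0, so 46 more Sundays after the first → 47.

47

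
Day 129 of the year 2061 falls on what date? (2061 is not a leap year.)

9 May 2061

January has 31 days (129 − 31 = 98 remain).
February has 28 days (98 − 28 = 70 remain).
March has 31 days (70 − 31 = 39 remain).
April has 30 days (39 − 30 = 9 remain).
9 into May → May 9.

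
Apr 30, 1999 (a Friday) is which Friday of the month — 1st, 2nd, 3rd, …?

Day 30 falls in week ⌈30/7⌉ of the month.
Days 1–7 hold the 1st Friday, 8–14 the 2nd, 15–21 the 3rd, 22–28 the 4th, 29–31 the 5th.
30 is in the range for the 5th.

5th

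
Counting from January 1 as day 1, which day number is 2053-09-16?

259

Days in months before September: 31 + 28 + 31 + 30 + 31 + 30 + 31 + 31 = 243.
Plus 16 days into September → day 259.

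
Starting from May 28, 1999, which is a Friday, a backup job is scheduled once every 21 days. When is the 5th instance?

The 5th occurrence is 4 intervals after the first: 4 × 21 = 84 days after May 28, 1999.
May has 31 days — 3 days to the end of May leaves 81.
Jun has 30 days (51 left).
Jul has 31 days (20 left).
20 days into Aug → Aug 20, 1999.

Aug 20, 1999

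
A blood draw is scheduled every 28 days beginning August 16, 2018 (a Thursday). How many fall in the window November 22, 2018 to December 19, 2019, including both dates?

14

Occurrences land 28·i days after August 16, 2018 for i = 0, 1, 2, …
November 22, 2018 is 98 days after the start; 98 ÷ 28 = 3 remainder 14; since the remainder is 14, round up to i = 4. First occurrence in the window: #5 on December 6, 2018 (4×28 = 112 days in).
December 19, 2019 is 490 days after the start; 490 ÷ 28 = 17 remainder 14. Last occurrence in the window: #18 on December 5, 2019.
Occurrences #5 through #18: 14 in total.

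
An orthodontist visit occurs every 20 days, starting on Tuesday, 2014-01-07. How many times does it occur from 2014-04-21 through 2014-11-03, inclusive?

Occurrences land 20·i days after 2014-01-07 for i = 0, 1, 2, …
2014-04-21 is 104 days after the start; 104 ÷ 20 = 5 remainder 4; since the remainder is 4, round up to i = 6. First occurrence in the window: #7 on 2014-05-07 (6×20 = 120 days in).
2014-11-03 is 300 days after the start; 300 ÷ 20 = 15 remainder 0. Last occurrence in the window: #16 on 2014-11-03.
Occurrences #7 through #16: 10 in total.

10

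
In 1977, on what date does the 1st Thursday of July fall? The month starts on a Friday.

1977-07-07

July 1977 begins on a Friday, so the first Thursday is July 7 (6 days later).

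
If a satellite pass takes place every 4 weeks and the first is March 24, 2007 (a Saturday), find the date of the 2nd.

The 2nd occurrence is 1 interval after the first: 1 × 28 = 28 days after March 24, 2007.
March has 31 days — 7 days to the end of March leaves 21.
21 days into April → April 21, 2007.

April 21, 2007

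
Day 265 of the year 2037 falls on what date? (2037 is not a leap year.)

22 September 2037

January has 31 days (265 − 31 = 234 remain).
February has 28 days (234 − 28 = 206 remain).
March has 31 days (206 − 31 = 175 remain).
April has 30 days (175 − 30 = 145 remain).
May has 31 days (145 − 31 = 114 remain).
June has 30 days (114 − 30 = 84 remain).
July has 31 days (84 − 31 = 53 remain).
August has 31 days (53 − 31 = 22 remain).
22 into September → September 22.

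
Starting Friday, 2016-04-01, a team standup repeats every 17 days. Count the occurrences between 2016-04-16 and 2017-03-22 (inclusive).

20

Occurrences land 17·i days after 2016-04-01 for i = 0, 1, 2, …
2016-04-16 is 15 days after the start; 15 ÷ 17 = 0 remainder 15; since the remainder is 15, round up to i = 1. First occurrence in the window: #2 on 2016-04-18 (1×17 = 17 days in).
2017-03-22 is 355 days after the start; 355 ÷ 17 = 20 remainder 15. Last occurrence in the window: #21 on 2017-03-07.
Occurrences #2 through #21: 20 in total.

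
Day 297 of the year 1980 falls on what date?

January has 31 days (297 − 31 = 266 remain).
February has 29 days (266 − 29 = 237 remain).
March has 31 days (237 − 31 = 206 remain).
April has 30 days (206 − 30 = 176 remain).
May has 31 days (176 − 31 = 145 remain).
June has 30 days (145 − 30 = 115 remain).
July has 31 days (115 − 31 = 84 remain).
August has 31 days (84 − 31 = 53 remain).
September has 30 days (53 − 30 = 23 remain).
23 into October → October 23.

23 October 1980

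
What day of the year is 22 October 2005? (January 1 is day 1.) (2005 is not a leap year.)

Days in months before October: 31 + 28 + 31 + 30 + 31 + 30 + 31 + 31 + 30 = 273.
Plus 22 days into October → day 295.

295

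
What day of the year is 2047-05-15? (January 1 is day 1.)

Days in months before May: 31 + 28 + 31 + 30 = 120.
Plus 15 days into May → day 135.

135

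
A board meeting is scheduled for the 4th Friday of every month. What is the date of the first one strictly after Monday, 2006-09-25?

2006-10-27

September 2006 starts on a Friday; its first Friday is the 1st, so the 4th Friday is the 22nd — 2006-09-22.
That is not after 2006-09-25, so look at October 2006.
October 2006 starts on a Sunday; its first Friday is the 6th, so the 4th Friday is the 27th — 2006-10-27.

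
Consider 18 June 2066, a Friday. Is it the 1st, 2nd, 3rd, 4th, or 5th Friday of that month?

Day 18 falls in week ⌈18/7⌉ of the month.
Days 1–7 hold the 1st Friday, 8–14 the 2nd, 15–21 the 3rd, 22–28 the 4th, 29–31 the 5th.
18 is in the range for the 3rd.

3rd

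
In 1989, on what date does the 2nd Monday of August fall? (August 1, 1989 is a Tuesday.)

August 1989 begins on a Tuesday, so the first Monday is August 7 (6 days later).
The 2nd Monday is 1 weeks later: 7 + 7 = 14.

1989-08-14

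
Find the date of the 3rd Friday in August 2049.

2049-08-20

The first Friday of August 2049 is August 6.
The 3rd Friday is 2 weeks later: 6 + 14 = 20.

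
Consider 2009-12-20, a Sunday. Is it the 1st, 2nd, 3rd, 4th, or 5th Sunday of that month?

Day 20 falls in week ⌈20/7⌉ of the month.
Days 1–7 hold the 1st Sunday, 8–14 the 2nd, 15–21 the 3rd, 22–28 the 4th, 29–31 the 5th.
20 is in the range for the 3rd.

3rd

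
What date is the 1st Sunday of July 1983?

July 1983 begins on a Friday, so the first Sunday is July 3 (2 days later).

1983-07-03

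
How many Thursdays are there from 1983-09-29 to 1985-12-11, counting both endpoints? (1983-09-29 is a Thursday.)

1983-09-29 is a Thursday; the first Thursday on or after it is 1983-09-29.
From 1983-09-29 to 1985-12-11: 93 + 366 + 345 = 804 days (rest of 1983, 1984, to 1985-12-11 in 1985).
804 ÷ 7 = 114 full weeks with remainder 6, so 114 more Thursdays after the first → 115.

115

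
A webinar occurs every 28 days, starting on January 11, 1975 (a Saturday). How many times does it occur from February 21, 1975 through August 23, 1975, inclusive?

Occurrences land 28·i days after January 11, 1975 for i = 0, 1, 2, …
February 21, 1975 is 41 days after the start; 41 ÷ 28 = 1 remainder 13; since the remainder is 13, round up to i = 2. First occurrence in the window: #3 on March 8, 1975 (2×28 = 56 days in).
August 23, 1975 is 224 days after the start; 224 ÷ 28 = 8 remainder 0. Last occurrence in the window: #9 on August 23, 1975.
Occurrences #3 through #9: 7 in total.

7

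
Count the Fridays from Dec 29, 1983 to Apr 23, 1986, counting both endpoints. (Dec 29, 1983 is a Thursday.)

121

Dec 29, 1983 is a Thursday; the first Friday on or after it is Dec 30, 1983 (1 day later).
From Dec 30, 1983 to Apr 23, 1986: 1 + 366 + 365 + 113 = 845 days (rest of 1983, 1984, 1985, to Apr 23, 1986 in 1986).
845 ÷ 7 = 120 full weeks with remainder 5, so 120 more Fridays after the first → 121.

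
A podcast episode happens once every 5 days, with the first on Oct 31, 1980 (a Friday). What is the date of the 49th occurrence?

Jun 28, 1981

The 49th occurrence is 48 intervals after the first: 48 × 5 = 240 days after Oct 31, 1980.
Oct has 31 days — 0 days to the end of Oct leaves 240.
Nov has 30 days (210 left).
Dec has 31 days (179 left).
Jan has 31 days (148 left).
Feb has 28 days (120 left).
Mar has 31 days (89 left).
Apr has 30 days (59 left).
May has 31 days (28 left).
28 days into Jun → Jun 28, 1981.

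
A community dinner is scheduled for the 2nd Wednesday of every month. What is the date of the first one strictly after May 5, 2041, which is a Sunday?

May 8, 2041

May 2041 starts on a Wednesday; its first Wednesday is the 1st, so the 2nd Wednesday is the 8th — May 8, 2041.
May 8, 2041 is after May 5, 2041, so that is the next one.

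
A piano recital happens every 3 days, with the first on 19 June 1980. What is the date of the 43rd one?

23 October 1980

The 43rd occurrence is 42 intervals after the first: 42 × 3 = 126 days after 19 June 1980.
June has 30 days — 11 days to the end of June leaves 115.
July has 31 days (84 left).
August has 31 days (53 left).
September has 30 days (23 left).
23 days into October → 23 October 1980.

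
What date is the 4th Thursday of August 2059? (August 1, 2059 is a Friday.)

August 2059 begins on a Friday, so the first Thursday is August 7 (6 days later).
The 4th Thursday is 3 weeks later: 7 + 21 = 28.

August 28, 2059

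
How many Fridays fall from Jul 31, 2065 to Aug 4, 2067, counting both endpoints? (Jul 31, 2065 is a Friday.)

Jul 31, 2065 is a Friday; the first Friday on or after it is Jul 31, 2065.
From Jul 31, 2065 to Aug 4, 2067: 153 + 365 + 216 = 734 days (rest of 2065, 2066, to Aug 4, 2067 in 2067).
734 ÷ 7 = 104 full weeks with remainder 6, so 104 more Fridays after the first → 105.

105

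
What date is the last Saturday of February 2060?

28 February 2060

February 2060 begins on a Sunday, so the first Saturday is February 7 (6 days later).
February 2060 has 29 days. Adding weeks: 7, 14, 21, 28 — the last one ≤ 29 is the 28th.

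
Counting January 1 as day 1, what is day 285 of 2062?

12 October 2062

January has 31 days (285 − 31 = 254 remain).
February has 28 days (254 − 28 = 226 remain).
March has 31 days (226 − 31 = 195 remain).
April has 30 days (195 − 30 = 165 remain).
May has 31 days (165 − 31 = 134 remain).
June has 30 days (134 − 30 = 104 remain).
July has 31 days (104 − 31 = 73 remain).
August has 31 days (73 − 31 = 42 remain).
September has 30 days (42 − 30 = 12 remain).
12 into October → October 12.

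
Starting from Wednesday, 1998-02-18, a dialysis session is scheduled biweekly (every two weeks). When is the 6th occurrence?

1998-04-29

The 6th occurrence is 5 intervals after the first: 5 × 14 = 70 days after 1998-02-18.
February has 28 days — 10 days to the end of February leaves 60.
March has 31 days (29 left).
29 days into April → 1998-04-29.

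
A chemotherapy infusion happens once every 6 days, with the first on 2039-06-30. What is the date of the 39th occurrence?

The 39th occurrence is 38 intervals after the first: 38 × 6 = 228 days after 2039-06-30.
June has 30 days — 0 days to the end of June leaves 228.
July has 31 days (197 left).
August has 31 days (166 left).
September has 30 days (136 left).
October has 31 days (105 left).
November has 30 days (75 left).
December has 31 days (44 left).
January has 31 days (13 left).
13 days into February → 2040-02-13.

2040-02-13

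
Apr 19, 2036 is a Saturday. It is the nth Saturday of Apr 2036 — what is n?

3rd

Day 19 falls in week ⌈19/7⌉ of the month.
Days 1–7 hold the 1st Saturday, 8–14 the 2nd, 15–21 the 3rd, 22–28 the 4th, 29–31 the 5th.
19 is in the range for the 3rd.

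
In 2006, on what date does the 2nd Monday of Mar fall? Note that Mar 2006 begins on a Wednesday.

Mar 13, 2006

Mar 2006 begins on a Wednesday, so the first Monday is Mar 6 (5 days later).
The 2nd Monday is 1 weeks later: 6 + 7 = 13.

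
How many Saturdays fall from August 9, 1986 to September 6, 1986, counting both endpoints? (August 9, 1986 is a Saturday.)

5

August 9, 1986 is a Saturday; the first Saturday on or after it is August 9, 1986.
From August 9, 1986 to September 6, 1986: 22 + 6 = 28 days (rest of August, September).
28 ÷ 7 = 4 full weeks with remainder 0, so 4 more Saturdays after the first → 5.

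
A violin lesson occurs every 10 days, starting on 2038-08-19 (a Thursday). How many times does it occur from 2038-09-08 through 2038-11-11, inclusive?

Occurrences land 10·i days after 2038-08-19 for i = 0, 1, 2, …
2038-09-08 is 20 days after the start; 20 ÷ 10 = 2 remainder 0. First occurrence in the window: #3 on 2038-09-08 (2×10 = 20 days in).
2038-11-11 is 84 days after the start; 84 ÷ 10 = 8 remainder 4. Last occurrence in the window: #9 on 2038-11-07.
Occurrences #3 through #9: 7 in total.

7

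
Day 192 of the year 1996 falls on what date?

January has 31 days (192 − 31 = 161 remain).
February has 29 days (161 − 29 = 132 remain).
March has 31 days (132 − 31 = 101 remain).
April has 30 days (101 − 30 = 71 remain).
May has 31 days (71 − 31 = 40 remain).
June has 30 days (40 − 30 = 10 remain).
10 into July → July 10.

1996-07-10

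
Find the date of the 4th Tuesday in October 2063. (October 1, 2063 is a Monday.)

October 23, 2063

October 2063 begins on a Monday, so the first Tuesday is October 2 (1 day later).
The 4th Tuesday is 3 weeks later: 2 + 21 = 23.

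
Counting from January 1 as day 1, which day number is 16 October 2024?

Days in months before October: 31 + 29 + 31 + 30 + 31 + 30 + 31 + 31 + 30 = 274.
Plus 16 days into October → day 290.

290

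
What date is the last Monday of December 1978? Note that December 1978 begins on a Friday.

December 1978 begins on a Friday, so the first Monday is December 4 (3 days later).
December 1978 has 31 days. Adding weeks: 4, 11, 18, 25 — the last one ≤ 31 is the 25th.

December 25, 1978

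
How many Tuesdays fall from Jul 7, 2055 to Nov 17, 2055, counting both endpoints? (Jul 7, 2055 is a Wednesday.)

19

Jul 7, 2055 is a Wednesday; the first Tuesday on or after it is Jul 13, 2055 (6 days later).
From Jul 13, 2055 to Nov 17, 2055: 18 + 31 + 30 + 31 + 17 = 127 days (rest of Jul, Aug, Sep, Oct, Nov).
127 ÷ 7 = 18 full weeks with remainder 1, so 18 more Tuesdays after the first → 19.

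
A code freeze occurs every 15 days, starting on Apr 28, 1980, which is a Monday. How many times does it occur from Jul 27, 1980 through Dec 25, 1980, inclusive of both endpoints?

11

Occurrences land 15·i days after Apr 28, 1980 for i = 0, 1, 2, …
Jul 27, 1980 is 90 days after the start; 90 ÷ 15 = 6 remainder 0. First occurrence in the window: #7 on Jul 27, 1980 (6×15 = 90 days in).
Dec 25, 1980 is 241 days after the start; 241 ÷ 15 = 16 remainder 1. Last occurrence in the window: #17 on Dec 24, 1980.
Occurrences #7 through #17: 11 in total.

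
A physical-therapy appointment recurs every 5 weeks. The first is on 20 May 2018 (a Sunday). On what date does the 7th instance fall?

16 December 2018

The 7th occurrence is 6 intervals after the first: 6 × 35 = 210 days after 20 May 2018.
May has 31 days — 11 days to the end of May leaves 199.
June has 30 days (169 left).
July has 31 days (138 left).
August has 31 days (107 left).
September has 30 days (77 left).
October has 31 days (46 left).
November has 30 days (16 left).
16 days into December → 16 December 2018.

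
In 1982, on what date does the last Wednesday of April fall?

April 1982 begins on a Thursday, so the first Wednesday is April 7 (6 days later).
April 1982 has 30 days. Adding weeks: 7, 14, 21, 28 — the last one ≤ 30 is the 28th.

April 28, 1982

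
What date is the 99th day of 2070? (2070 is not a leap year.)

January has 31 days (99 − 31 = 68 remain).
February has 28 days (68 − 28 = 40 remain).
March has 31 days (40 − 31 = 9 remain).
9 into April → April 9.

2070-04-09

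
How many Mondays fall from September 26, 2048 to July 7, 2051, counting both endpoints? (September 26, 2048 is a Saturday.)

September 26, 2048 is a Saturday; the first Monday on or after it is September 28, 2048 (2 days later).
From September 28, 2048 to July 7, 2051: 94 + 365 + 365 + 188 = 1012 days (rest of 2048, 2049, 2050, to July 7, 2051 in 2051).
1012 ÷ 7 = 144 full weeks with remainder 4, so 144 more Mondays after the first → 145.

145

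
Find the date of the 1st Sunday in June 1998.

1998-06-07

The first Sunday of June 1998 is June 7.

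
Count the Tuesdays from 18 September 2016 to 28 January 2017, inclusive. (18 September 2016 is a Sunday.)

19

18 September 2016 is a Sunday; the first Tuesday on or after it is 20 September 2016 (2 days later).
From 20 September 2016 to 28 January 2017: 10 + 31 + 30 + 31 + 28 = 130 days (rest of September, October, November, December, January).
130 ÷ 7 = 18 full weeks with remainder 4, so 18 more Tuesdays after the first → 19.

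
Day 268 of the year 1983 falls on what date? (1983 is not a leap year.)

1983-09-25

January has 31 days (268 − 31 = 237 remain).
February has 28 days (237 − 28 = 209 remain).
March has 31 days (209 − 31 = 178 remain).
April has 30 days (178 − 30 = 148 remain).
May has 31 days (148 − 31 = 117 remain).
June has 30 days (117 − 30 = 87 remain).
July has 31 days (87 − 31 = 56 remain).
August has 31 days (56 − 31 = 25 remain).
25 into September → September 25.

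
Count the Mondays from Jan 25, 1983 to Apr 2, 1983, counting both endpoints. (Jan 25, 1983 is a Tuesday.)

9

Jan 25, 1983 is a Tuesday; the first Monday on or after it is Jan 31, 1983 (6 days later).
From Jan 31, 1983 to Apr 2, 1983: 0 + 28 + 31 + 2 = 61 days (rest of Jan, Feb, Mar, Apr).
61 ÷ 7 = 8 full weeks with remainder 5, so 8 more Mondays after the first → 9.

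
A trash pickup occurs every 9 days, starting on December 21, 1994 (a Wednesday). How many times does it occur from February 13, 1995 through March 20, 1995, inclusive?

Occurrences land 9·i days after December 21, 1994 for i = 0, 1, 2, …
February 13, 1995 is 54 days after the start; 54 ÷ 9 = 6 remainder 0. First occurrence in the window: #7 on February 13, 1995 (6×9 = 54 days in).
March 20, 1995 is 89 days after the start; 89 ÷ 9 = 9 remainder 8. Last occurrence in the window: #10 on March 12, 1995.
Occurrences #7 through #10: 4 in total.

4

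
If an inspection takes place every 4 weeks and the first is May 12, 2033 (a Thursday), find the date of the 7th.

Oct 27, 2033

The 7th occurrence is 6 intervals after the first: 6 × 28 = 168 days after May 12, 2033.
May has 31 days — 19 days to the end of May leaves 149.
Jun has 30 days (119 left).
Jul has 31 days (88 left).
Aug has 31 days (57 left).
Sep has 30 days (27 left).
27 days into Oct → Oct 27, 2033.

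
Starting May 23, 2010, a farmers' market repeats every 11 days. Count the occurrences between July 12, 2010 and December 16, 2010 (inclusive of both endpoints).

14

Occurrences land 11·i days after May 23, 2010 for i = 0, 1, 2, …
July 12, 2010 is 50 days after the start; 50 ÷ 11 = 4 remainder 6; since the remainder is 6, round up to i = 5. First occurrence in the window: #6 on July 17, 2010 (5×11 = 55 days in).
December 16, 2010 is 207 days after the start; 207 ÷ 11 = 18 remainder 9. Last occurrence in the window: #19 on December 7, 2010.
Occurrences #6 through #19: 14 in total.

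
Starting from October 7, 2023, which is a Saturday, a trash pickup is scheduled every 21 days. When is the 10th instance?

April 13, 2024

The 10th occurrence is 9 intervals after the first: 9 × 21 = 189 days after October 7, 2023.
October has 31 days — 24 days to the end of October leaves 165.
November has 30 days (135 left).
December has 31 days (104 left).
January has 31 days (73 left).
February has 29 days (44 left).
March has 31 days (13 left).
13 days into April → April 13, 2024.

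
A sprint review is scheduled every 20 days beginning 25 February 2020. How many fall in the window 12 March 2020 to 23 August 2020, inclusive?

9

Occurrences land 20·i days after 25 February 2020 for i = 0, 1, 2, …
12 March 2020 is 16 days after the start; 16 ÷ 20 = 0 remainder 16; since the remainder is 16, round up to i = 1. First occurrence in the window: #2 on 16 March 2020 (1×20 = 20 days in).
23 August 2020 is 180 days after the start; 180 ÷ 20 = 9 remainder 0. Last occurrence in the window: #10 on 23 August 2020.
Occurrences #2 through #10: 9 in total.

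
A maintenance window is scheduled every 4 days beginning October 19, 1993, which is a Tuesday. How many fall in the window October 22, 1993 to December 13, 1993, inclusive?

13

Occurrences land 4·i days after October 19, 1993 for i = 0, 1, 2, …
October 22, 1993 is 3 days after the start; 3 ÷ 4 = 0 remainder 3; since the remainder is 3, round up to i = 1. First occurrence in the window: #2 on October 23, 1993 (1×4 = 4 days in).
December 13, 1993 is 55 days after the start; 55 ÷ 4 = 13 remainder 3. Last occurrence in the window: #14 on December 10, 1993.
Occurrences #2 through #14: 13 in total.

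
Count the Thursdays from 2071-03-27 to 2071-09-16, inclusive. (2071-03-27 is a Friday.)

2071-03-27 is a Friday; the first Thursday on or after it is 2071-04-02 (6 days later).
From 2071-04-02 to 2071-09-16: 28 + 31 + 30 + 31 + 31 + 16 = 167 days (rest of April, May, June, July, August, September).
167 ÷ 7 = 23 full weeks with remainder 6, so 23 more Thursdays after the first → 24.

24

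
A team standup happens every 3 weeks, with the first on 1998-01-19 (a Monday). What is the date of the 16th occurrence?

The 16th occurrence is 15 intervals after the first: 15 × 21 = 315 days after 1998-01-19.
January has 31 days — 12 days to the end of January leaves 303.
February has 28 days (275 left).
March has 31 days (244 left).
April has 30 days (214 left).
May has 31 days (183 left).
June has 30 days (153 left).
July has 31 days (122 left).
August has 31 days (91 left).
September has 30 days (61 left).
October has 31 days (30 left).
30 days into November → 1998-11-30.

1998-11-30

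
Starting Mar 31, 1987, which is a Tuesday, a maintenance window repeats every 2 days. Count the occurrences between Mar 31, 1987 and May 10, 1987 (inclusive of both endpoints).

21

Occurrences land 2·i days after Mar 31, 1987 for i = 0, 1, 2, …
The window opens on the start date, so the first occurrence inside is #1 on Mar 31, 1987.
May 10, 1987 is 40 days after the start; 40 ÷ 2 = 20 remainder 0. Last occurrence in the window: #21 on May 10, 1987.
Occurrences #1 through #21: 21 in total.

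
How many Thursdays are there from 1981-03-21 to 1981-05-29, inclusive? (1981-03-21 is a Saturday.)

1981-03-21 is a Saturday; the first Thursday on or after it is 1981-03-26 (5 days later).
From 1981-03-26 to 1981-05-29: 5 + 30 + 29 = 64 days (rest of March, April, May).
64 ÷ 7 = 9 full weeks with remainder 1, so 9 more Thursdays after the first → 10.

10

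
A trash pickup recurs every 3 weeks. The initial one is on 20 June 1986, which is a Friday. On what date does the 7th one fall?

The 7th occurrence is 6 intervals after the first: 6 × 21 = 126 days after 20 June 1986.
June has 30 days — 10 days to the end of June leaves 116.
July has 31 days (85 left).
August has 31 days (54 left).
September has 30 days (24 left).
24 days into October → 24 October 1986.

24 October 1986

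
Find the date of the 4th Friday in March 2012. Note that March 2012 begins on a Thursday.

March 23, 2012

March 2012 begins on a Thursday, so the first Friday is March 2 (1 day later).
The 4th Friday is 3 weeks later: 2 + 21 = 23.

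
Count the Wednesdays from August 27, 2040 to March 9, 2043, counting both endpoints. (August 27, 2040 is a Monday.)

132

August 27, 2040 is a Monday; the first Wednesday on or after it is August 29, 2040 (2 days later).
From August 29, 2040 to March 9, 2043: 124 + 365 + 365 + 68 = 922 days (rest of 2040, 2041, 2042, to March 9, 2043 in 2043).
922 ÷ 7 = 131 full weeks with remainder 5, so 131 more Wednesdays after the first → 132.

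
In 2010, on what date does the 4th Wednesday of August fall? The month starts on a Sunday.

August 2010 begins on a Sunday, so the first Wednesday is August 4 (3 days later).
The 4th Wednesday is 3 weeks later: 4 + 21 = 25.

August 25, 2010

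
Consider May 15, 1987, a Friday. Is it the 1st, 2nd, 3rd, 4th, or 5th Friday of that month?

Day 15 falls in week ⌈15/7⌉ of the month.
Days 1–7 hold the 1st Friday, 8–14 the 2nd, 15–21 the 3rd, 22–28 the 4th, 29–31 the 5th.
15 is in the range for the 3rd.

3rd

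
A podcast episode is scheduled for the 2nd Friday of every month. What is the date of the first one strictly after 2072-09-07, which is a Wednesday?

September 2072 starts on a Thursday; its first Friday is the 2nd, so the 2nd Friday is the 9th — 2072-09-09.
2072-09-09 is after 2072-09-07, so that is the next one.

2072-09-09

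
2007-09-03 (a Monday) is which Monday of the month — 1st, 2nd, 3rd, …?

1st

Day 3 falls in week ⌈3/7⌉ of the month.
Days 1–7 hold the 1st Monday, 8–14 the 2nd, 15–21 the 3rd, 22–28 the 4th, 29–31 the 5th.
3 is in the range for the 1st.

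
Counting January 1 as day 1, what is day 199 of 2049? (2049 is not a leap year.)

Jul 18, 2049

Jan has 31 days (199 − 31 = 168 remain).
Feb has 28 days (168 − 28 = 140 remain).
Mar has 31 days (140 − 31 = 109 remain).
Apr has 30 days (109 − 30 = 79 remain).
May has 31 days (79 − 31 = 48 remain).
Jun has 30 days (48 − 30 = 18 remain).
18 into Jul → Jul 18.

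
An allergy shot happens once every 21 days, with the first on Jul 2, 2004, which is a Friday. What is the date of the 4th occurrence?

The 4th occurrence is 3 intervals after the first: 3 × 21 = 63 days after Jul 2, 2004.
Jul has 31 days — 29 days to the end of Jul leaves 34.
Aug has 31 days (3 left).
3 days into Sep → Sep 3, 2004.

Sep 3, 2004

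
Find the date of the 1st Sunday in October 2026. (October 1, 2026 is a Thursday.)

October 4, 2026

October 2026 begins on a Thursday, so the first Sunday is October 4 (3 days later).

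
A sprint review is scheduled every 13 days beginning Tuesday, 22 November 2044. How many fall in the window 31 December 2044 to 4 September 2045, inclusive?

Occurrences land 13·i days after 22 November 2044 for i = 0, 1, 2, …
31 December 2044 is 39 days after the start; 39 ÷ 13 = 3 remainder 0. First occurrence in the window: #4 on 31 December 2044 (3×13 = 39 days in).
4 September 2045 is 286 days after the start; 286 ÷ 13 = 22 remainder 0. Last occurrence in the window: #23 on 4 September 2045.
Occurrences #4 through #23: 20 in total.

20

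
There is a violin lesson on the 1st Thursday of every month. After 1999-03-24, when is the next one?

1999-04-01

March 1999 starts on a Monday, so its 1st Thursday is 1999-03-04 (3 days in).
That is not after 1999-03-24, so look at April 1999.
April 1999 starts on a Thursday, so its 1st Thursday is 1999-04-01.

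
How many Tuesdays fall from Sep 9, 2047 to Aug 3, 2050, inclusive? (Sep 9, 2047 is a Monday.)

152

Sep 9, 2047 is a Monday; the first Tuesday on or after it is Sep 10, 2047 (1 day later).
From Sep 10, 2047 to Aug 3, 2050: 112 + 366 + 365 + 215 = 1058 days (rest of 2047, 2048, 2049, to Aug 3, 2050 in 2050).
1058 ÷ 7 = 151 full weeks with remainder 1, so 151 more Tuesdays after the first → 152.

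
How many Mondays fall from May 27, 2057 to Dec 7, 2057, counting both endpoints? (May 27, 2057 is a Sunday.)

May 27, 2057 is a Sunday; the first Monday on or after it is May 28, 2057 (1 day later).
From May 28, 2057 to Dec 7, 2057: 3 + 30 + 31 + 31 + 30 + 31 + 30 + 7 = 193 days (rest of May, Jun, Jul, Aug, Sep, Oct, Nov, Dec).
193 ÷ 7 = 27 full weeks with remainder 4, so 27 more Mondays after the first → 28.

28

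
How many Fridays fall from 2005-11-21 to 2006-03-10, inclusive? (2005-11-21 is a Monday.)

16

2005-11-21 is a Monday; the first Friday on or after it is 2005-11-25 (4 days later).
From 2005-11-25 to 2006-03-10: 5 + 31 + 31 + 28 + 10 = 105 days (rest of November, December, January, February, March).
105 ÷ 7 = 15 full weeks with remainder 0, so 15 more Fridays after the first → 16.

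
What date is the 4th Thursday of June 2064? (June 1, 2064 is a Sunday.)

June 26, 2064

June 2064 begins on a Sunday, so the first Thursday is June 5 (4 days later).
The 4th Thursday is 3 weeks later: 5 + 21 = 26.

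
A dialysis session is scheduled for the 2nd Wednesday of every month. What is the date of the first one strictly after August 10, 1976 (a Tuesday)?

August 11, 1976

August 1976 starts on a Sunday; its first Wednesday is the 4th, so the 2nd Wednesday is the 11th — August 11, 1976.
August 11, 1976 is after August 10, 1976, so that is the next one.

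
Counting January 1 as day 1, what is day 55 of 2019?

January has 31 days (55 − 31 = 24 remain).
24 into February → February 24.

February 24, 2019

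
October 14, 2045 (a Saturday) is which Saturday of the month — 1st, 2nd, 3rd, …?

2nd

Day 14 falls in week ⌈14/7⌉ of the month.
Days 1–7 hold the 1st Saturday, 8–14 the 2nd, 15–21 the 3rd, 22–28 the 4th, 29–31 the 5th.
14 is in the range for the 2nd.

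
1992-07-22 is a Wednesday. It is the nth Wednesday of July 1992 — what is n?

4th

Day 22 falls in week ⌈22/7⌉ of the month.
Days 1–7 hold the 1st Wednesday, 8–14 the 2nd, 15–21 the 3rd, 22–28 the 4th, 29–31 the 5th.
22 is in the range for the 4th.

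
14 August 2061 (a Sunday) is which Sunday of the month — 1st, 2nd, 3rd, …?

Day 14 falls in week ⌈14/7⌉ of the month.
Days 1–7 hold the 1st Sunday, 8–14 the 2nd, 15–21 the 3rd, 22–28 the 4th, 29–31 the 5th.
14 is in the range for the 2nd.

2nd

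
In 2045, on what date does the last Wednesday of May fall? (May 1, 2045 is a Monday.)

May 31, 2045

May 2045 begins on a Monday, so the first Wednesday is May 3 (2 days later).
May 2045 has 31 days. Adding weeks: 3, 10, 17, 24, 31 — the last one ≤ 31 is the 31st.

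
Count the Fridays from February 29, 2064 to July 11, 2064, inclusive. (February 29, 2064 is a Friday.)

20

February 29, 2064 is a Friday; the first Friday on or after it is February 29, 2064.
From February 29, 2064 to July 11, 2064: 0 + 31 + 30 + 31 + 30 + 11 = 133 days (rest of February, March, April, May, June, July).
133 ÷ 7 = 19 full weeks with remainder 0, so 19 more Fridays after the first → 20.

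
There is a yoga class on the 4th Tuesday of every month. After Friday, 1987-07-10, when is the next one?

July 1987 starts on a Wednesday; its first Tuesday is the 7th, so the 4th Tuesday is the 28th — 1987-07-28.
1987-07-28 is after 1987-07-10, so that is the next one.

1987-07-28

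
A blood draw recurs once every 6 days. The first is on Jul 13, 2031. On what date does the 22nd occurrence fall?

The 22nd occurrence is 21 intervals after the first: 21 × 6 = 126 days after Jul 13, 2031.
Jul has 31 days — 18 days to the end of Jul leaves 108.
Aug has 31 days (77 left).
Sep has 30 days (47 left).
Oct has 31 days (16 left).
16 days into Nov → Nov 16, 2031.

Nov 16, 2031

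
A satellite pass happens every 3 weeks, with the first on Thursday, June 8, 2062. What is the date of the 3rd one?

The 3rd occurrence is 2 intervals after the first: 2 × 21 = 42 days after June 8, 2062.
June has 30 days — 22 days to the end of June leaves 20.
20 days into July → July 20, 2062.

July 20, 2062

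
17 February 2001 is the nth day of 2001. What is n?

Days in months before February: 31 = 31.
Plus 17 days into February → day 48.

48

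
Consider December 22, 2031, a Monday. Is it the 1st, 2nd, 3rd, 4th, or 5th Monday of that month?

4th

Day 22 falls in week ⌈22/7⌉ of the month.
Days 1–7 hold the 1st Monday, 8–14 the 2nd, 15–21 the 3rd, 22–28 the 4th, 29–31 the 5th.
22 is in the range for the 4th.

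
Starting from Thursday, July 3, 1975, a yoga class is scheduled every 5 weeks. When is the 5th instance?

The 5th occurrence is 4 intervals after the first: 4 × 35 = 140 days after July 3, 1975.
July has 31 days — 28 days to the end of July leaves 112.
August has 31 days (81 left).
September has 30 days (51 left).
October has 31 days (20 left).
20 days into November → November 20, 1975.

November 20, 1975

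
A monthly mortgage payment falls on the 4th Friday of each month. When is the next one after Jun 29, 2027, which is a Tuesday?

Jun 2027 starts on a Tuesday; its first Friday is the 4th, so the 4th Friday is the 25th — Jun 25, 2027.
That is not after Jun 29, 2027, so look at Jul 2027.
Jul 2027 starts on a Thursday; its first Friday is the 2nd, so the 4th Friday is the 23rd — Jul 23, 2027.

Jul 23, 2027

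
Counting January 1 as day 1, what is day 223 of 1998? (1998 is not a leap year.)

11 August 1998

January has 31 days (223 − 31 = 192 remain).
February has 28 days (192 − 28 = 164 remain).
March has 31 days (164 − 31 = 133 remain).
April has 30 days (133 − 30 = 103 remain).
May has 31 days (103 − 31 = 72 remain).
June has 30 days (72 − 30 = 42 remain).
July has 31 days (42 − 31 = 11 remain).
11 into August → August 11.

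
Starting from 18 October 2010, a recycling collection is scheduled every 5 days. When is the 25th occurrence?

15 February 2011

The 25th occurrence is 24 intervals after the first: 24 × 5 = 120 days after 18 October 2010.
October has 31 days — 13 days to the end of October leaves 107.
November has 30 days (77 left).
December has 31 days (46 left).
January has 31 days (15 left).
15 days into February → 15 February 2011.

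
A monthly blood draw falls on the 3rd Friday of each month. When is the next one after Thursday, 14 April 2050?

April 2050 starts on a Friday; its first Friday is the 1st, so the 3rd Friday is the 15th — 15 April 2050.
15 April 2050 is after 14 April 2050, so that is the next one.

15 April 2050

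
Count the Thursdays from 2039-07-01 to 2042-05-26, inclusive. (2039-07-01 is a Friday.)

151

2039-07-01 is a Friday; the first Thursday on or after it is 2039-07-07 (6 days later).
From 2039-07-07 to 2042-05-26: 177 + 366 + 365 + 146 = 1054 days (rest of 2039, 2040, 2041, to 2042-05-26 in 2042).
1054 ÷ 7 = 150 full weeks with remainder 4, so 150 more Thursdays after the first → 151.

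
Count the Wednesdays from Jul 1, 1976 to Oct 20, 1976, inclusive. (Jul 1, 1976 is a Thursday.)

Jul 1, 1976 is a Thursday; the first Wednesday on or after it is Jul 7, 1976 (6 days later).
From Jul 7, 1976 to Oct 20, 1976: 24 + 31 + 30 + 20 = 105 days (rest of Jul, Aug, Sep, Oct).
105 ÷ 7 = 15 full weeks with remainder 0, so 15 more Wednesdays after the first → 16.

16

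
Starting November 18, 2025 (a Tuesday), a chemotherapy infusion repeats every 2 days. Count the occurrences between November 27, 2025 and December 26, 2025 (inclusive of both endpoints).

Occurrences land 2·i days after November 18, 2025 for i = 0, 1, 2, …
November 27, 2025 is 9 days after the start; 9 ÷ 2 = 4 remainder 1; since the remainder is 1, round up to i = 5. First occurrence in the window: #6 on November 28, 2025 (5×2 = 10 days in).
December 26, 2025 is 38 days after the start; 38 ÷ 2 = 19 remainder 0. Last occurrence in the window: #20 on December 26, 2025.
Occurrences #6 through #20: 15 in total.

15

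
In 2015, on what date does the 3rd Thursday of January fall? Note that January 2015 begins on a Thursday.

January 15, 2015

January 2015 begins on a Thursday, so the first Thursday is January 1.
The 3rd Thursday is 2 weeks later: 1 + 14 = 15.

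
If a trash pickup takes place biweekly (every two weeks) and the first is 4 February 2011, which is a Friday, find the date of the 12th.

8 July 2011

The 12th occurrence is 11 intervals after the first: 11 × 14 = 154 days after 4 February 2011.
February has 28 days — 24 days to the end of February leaves 130.
March has 31 days (99 left).
April has 30 days (69 left).
May has 31 days (38 left).
June has 30 days (8 left).
8 days into July → 8 July 2011.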